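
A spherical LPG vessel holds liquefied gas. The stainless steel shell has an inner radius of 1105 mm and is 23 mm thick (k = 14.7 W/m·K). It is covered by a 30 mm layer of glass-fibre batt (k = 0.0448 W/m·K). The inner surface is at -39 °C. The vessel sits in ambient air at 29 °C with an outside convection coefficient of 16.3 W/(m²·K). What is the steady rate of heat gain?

Q ≈ 1530 W

Each spherical layer contributes R = (1/r_i − 1/r_o)/(4πk):
R_stainless steel shell = (1/1.105 − 1/1.128)/(4π×14.7) = 9.989×10^-5 K/W
R_glass-fibre batt = (1/1.128 − 1/1.158)/(4π×0.0448) = 0.0408 K/W
R_outer film = 1/(h·4πr_o²) = 1/(16.3×4π×1.158²) = 0.003641 K/W
R_total = 0.04454 K/W
Q = ΔT/R_total = 68/0.04454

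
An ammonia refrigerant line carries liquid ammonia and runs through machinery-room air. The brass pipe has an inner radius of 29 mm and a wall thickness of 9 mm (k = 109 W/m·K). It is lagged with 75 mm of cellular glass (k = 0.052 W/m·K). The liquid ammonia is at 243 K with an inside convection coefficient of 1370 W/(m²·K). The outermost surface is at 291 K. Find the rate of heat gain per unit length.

Radial resistances (cylindrical: R_cond = ln(r_o/r_i)/(2πkL), R_conv = 1/(h·2πrL)):
R_inner film = 1/(h_i·2πr₁L) = 1/(1370×2π×0.029×1) = 0.004006 K/W
R_brass pipe wall = ln(38/29)/(2π×109×1) = 3.947×10^-4 K/W
R_cellular glass = ln(113/38)/(2π×0.052×1) = 3.336 K/W
R_total = 3.34 K/W
Q = ΔT/R_total = 48/3.34

q′ ≈ 14.4 W/m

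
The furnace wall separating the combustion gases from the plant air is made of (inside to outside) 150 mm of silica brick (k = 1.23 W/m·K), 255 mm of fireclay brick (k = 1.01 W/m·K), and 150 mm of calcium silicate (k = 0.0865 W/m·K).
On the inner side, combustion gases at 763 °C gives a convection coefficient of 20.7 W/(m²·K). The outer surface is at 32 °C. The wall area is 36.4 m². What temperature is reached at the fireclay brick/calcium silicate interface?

Thermal resistances in series:
R_inner film = 1/(h_i·A) = 1/(20.7×36.4) = 0.001327 K/W
R_silica brick = L/(kA) = 0.15/(1.23×36.4) = 0.00335 K/W
R_fireclay brick = L/(kA) = 0.255/(1.01×36.4) = 0.006936 K/W
R_calcium silicate = L/(kA) = 0.15/(0.0865×36.4) = 0.04764 K/W
R_total = 0.05925 K/W;  Q = ΔT/R_total = 731/0.05925 = 12340 W
T_interface = T_inner − Q·ΣR(inner→interface) = 763 − 12300×0.01161

T ≈ 620 °C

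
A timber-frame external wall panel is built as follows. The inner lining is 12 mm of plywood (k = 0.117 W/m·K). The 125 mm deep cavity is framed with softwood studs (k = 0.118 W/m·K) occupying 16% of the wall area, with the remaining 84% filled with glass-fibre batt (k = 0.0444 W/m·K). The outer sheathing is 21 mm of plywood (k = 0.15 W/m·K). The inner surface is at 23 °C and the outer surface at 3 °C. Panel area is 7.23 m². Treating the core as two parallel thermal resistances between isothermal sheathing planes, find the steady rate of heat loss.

Sheathing layers in series; stud and cavity paths in parallel between them.
R_inner = 0.012/(0.117×7.23) = 0.01419 K/W
R_stud  = 0.125/(0.118×0.16×7.23) = 0.9157 K/W
R_cav   = 0.125/(0.0444×0.84×7.23) = 0.4636 K/W
1/R_core = 1/R_stud + 1/R_cav → R_core = 0.3078 K/W
R_outer = 0.021/(0.15×7.23) = 0.01936 K/W
R_total = 0.3413 K/W
Q = ΔT/R_total = 20/0.3413

Q ≈ 58.6 W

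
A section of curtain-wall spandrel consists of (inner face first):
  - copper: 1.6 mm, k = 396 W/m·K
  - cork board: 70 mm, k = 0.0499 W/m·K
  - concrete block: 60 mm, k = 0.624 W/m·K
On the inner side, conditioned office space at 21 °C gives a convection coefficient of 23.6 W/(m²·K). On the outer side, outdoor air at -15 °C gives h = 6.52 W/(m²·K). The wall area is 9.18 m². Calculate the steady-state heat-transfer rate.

Thermal resistances in series:
R_inner film = 1/(h_i·A) = 1/(23.6×9.18) = 0.004616 K/W
R_copper = L/(kA) = 0.0016/(396×9.18) = 4.401×10^-7 K/W
R_cork board = L/(kA) = 0.07/(0.0499×9.18) = 0.1528 K/W
R_concrete block = L/(kA) = 0.06/(0.624×9.18) = 0.01047 K/W
R_outer film = 1/(h_o·A) = 1/(6.52×9.18) = 0.01671 K/W
R_total = 0.1846 K/W
Q = ΔT / R_total = 36 / 0.1846

Q ≈ 195 W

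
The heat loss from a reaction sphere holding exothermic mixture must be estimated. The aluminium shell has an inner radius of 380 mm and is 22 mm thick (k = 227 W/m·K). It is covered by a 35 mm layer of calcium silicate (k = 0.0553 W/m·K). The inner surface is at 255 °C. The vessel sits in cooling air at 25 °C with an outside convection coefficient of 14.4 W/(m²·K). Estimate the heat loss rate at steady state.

Q ≈ 729 W

Each spherical layer contributes R = (1/r_i − 1/r_o)/(4πk):
R_aluminium shell = (1/0.38 − 1/0.402)/(4π×227) = 5.049×10^-5 K/W
R_calcium silicate = (1/0.402 − 1/0.437)/(4π×0.0553) = 0.2867 K/W
R_outer film = 1/(h·4πr_o²) = 1/(14.4×4π×0.437²) = 0.02894 K/W
R_total = 0.3157 K/W
Q = ΔT/R_total = 230/0.3157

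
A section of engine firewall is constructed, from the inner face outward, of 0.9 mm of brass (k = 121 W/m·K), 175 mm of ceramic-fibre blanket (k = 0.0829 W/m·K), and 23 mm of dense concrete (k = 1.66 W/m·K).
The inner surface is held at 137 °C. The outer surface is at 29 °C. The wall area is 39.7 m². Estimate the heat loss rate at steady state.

Q ≈ 2020 W

Model the wall as resistances in series:
R_brass = L/(kA) = 0.0009/(121×39.7) = 1.874×10^-7 K/W
R_ceramic-fibre blanket = L/(kA) = 0.175/(0.0829×39.7) = 0.05317 K/W
R_dense concrete = L/(kA) = 0.023/(1.66×39.7) = 3.49×10^-4 K/W
R_total = 0.05352 K/W
Q = ΔT / R_total = 108 / 0.05352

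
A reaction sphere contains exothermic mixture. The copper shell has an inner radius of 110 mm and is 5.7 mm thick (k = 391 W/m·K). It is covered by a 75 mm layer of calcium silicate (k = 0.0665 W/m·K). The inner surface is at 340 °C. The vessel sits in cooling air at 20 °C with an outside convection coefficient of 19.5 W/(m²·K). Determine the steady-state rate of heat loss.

Each spherical layer contributes R = (1/r_i − 1/r_o)/(4πk):
R_copper shell = (1/0.11 − 1/0.1157)/(4π×391) = 9.115×10^-5 K/W
R_calcium silicate = (1/0.1157 − 1/0.1907)/(4π×0.0665) = 4.068 K/W
R_outer film = 1/(h·4πr_o²) = 1/(19.5×4π×0.1907²) = 0.1122 K/W
R_total = 4.18 K/W
Q = ΔT/R_total = 320/4.18

Q ≈ 76.6 W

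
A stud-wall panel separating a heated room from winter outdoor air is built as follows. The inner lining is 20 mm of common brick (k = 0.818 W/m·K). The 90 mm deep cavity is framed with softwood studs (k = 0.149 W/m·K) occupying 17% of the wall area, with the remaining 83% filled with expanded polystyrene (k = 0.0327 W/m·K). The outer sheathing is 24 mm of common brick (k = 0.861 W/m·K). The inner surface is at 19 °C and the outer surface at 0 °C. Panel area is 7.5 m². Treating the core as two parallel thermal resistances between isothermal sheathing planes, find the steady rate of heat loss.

Q ≈ 80.6 W

Sheathing layers in series; stud and cavity paths in parallel between them.
R_inner = 0.02/(0.818×7.5) = 0.00326 K/W
R_stud  = 0.09/(0.149×0.17×7.5) = 0.4737 K/W
R_cav   = 0.09/(0.0327×0.83×7.5) = 0.4421 K/W
1/R_core = 1/R_stud + 1/R_cav → R_core = 0.2287 K/W
R_outer = 0.024/(0.861×7.5) = 0.003717 K/W
R_total = 0.2357 K/W
Q = ΔT/R_total = 19/0.2357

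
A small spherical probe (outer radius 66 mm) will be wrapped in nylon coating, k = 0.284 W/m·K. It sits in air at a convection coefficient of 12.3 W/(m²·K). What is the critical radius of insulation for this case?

r_cr ≈ 46.2 mm

For a sphere r_cr = 2k/h = 2×0.284/12.3
r_cr = 46.2 mm; since the bare radius (66 mm) is above r_cr, any added insulation will reduce heat loss.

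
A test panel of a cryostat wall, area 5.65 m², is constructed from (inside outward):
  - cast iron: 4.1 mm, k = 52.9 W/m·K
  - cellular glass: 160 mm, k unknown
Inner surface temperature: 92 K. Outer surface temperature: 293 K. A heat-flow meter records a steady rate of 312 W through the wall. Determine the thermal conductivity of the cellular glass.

k ≈ 0.044 W/(m·K)

Using the resistance-network approach (series):
R_cast iron = L/(kA) = 0.0041/(52.9×5.65) = 1.372×10^-5 K/W
Sum of known resistances R_other = 1.372×10^-5 K/W
Total R = ΔT/Q = 201/312 = 0.6442 K/W
R_cellular glass = R_total − R_other = 0.6442 K/W
k = L/(R·A) = 0.16/(0.6442×5.65)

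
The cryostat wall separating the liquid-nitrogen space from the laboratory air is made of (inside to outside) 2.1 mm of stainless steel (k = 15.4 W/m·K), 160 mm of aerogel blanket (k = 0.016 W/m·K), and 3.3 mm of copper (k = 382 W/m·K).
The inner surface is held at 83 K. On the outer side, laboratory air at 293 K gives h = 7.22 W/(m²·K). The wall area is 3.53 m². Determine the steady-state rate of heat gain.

Q ≈ 73.1 W

Model the wall as resistances in series:
R_stainless steel = L/(kA) = 0.0021/(15.4×3.53) = 3.863×10^-5 K/W
R_aerogel blanket = L/(kA) = 0.16/(0.016×3.53) = 2.833 K/W
R_copper = L/(kA) = 0.0033/(382×3.53) = 2.447×10^-6 K/W
R_outer film = 1/(h_o·A) = 1/(7.22×3.53) = 0.03924 K/W
R_total = 2.872 K/W
Q = ΔT / R_total = 210 / 2.872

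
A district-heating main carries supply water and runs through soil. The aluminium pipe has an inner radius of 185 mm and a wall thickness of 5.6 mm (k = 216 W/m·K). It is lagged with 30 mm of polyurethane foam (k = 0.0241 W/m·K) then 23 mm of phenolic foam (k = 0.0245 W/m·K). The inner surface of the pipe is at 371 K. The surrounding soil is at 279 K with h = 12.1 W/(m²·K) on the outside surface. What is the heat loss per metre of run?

q′ ≈ 55.3 W/m

Per-layer cylindrical resistances, series-summed:
R_aluminium pipe wall = ln(190.6/185)/(2π×216×1) = 2.197×10^-5 K/W
R_polyurethane foam = ln(220.6/190.6)/(2π×0.0241×1) = 0.9653 K/W
R_phenolic foam = ln(243.6/220.6)/(2π×0.0245×1) = 0.6443 K/W
R_outer film = 1/(h_o·2πr_oL) = 1/(12.1×2π×0.2436×1) = 0.054 K/W
R_total = 1.664 K/W
Q = ΔT/R_total = 92/1.664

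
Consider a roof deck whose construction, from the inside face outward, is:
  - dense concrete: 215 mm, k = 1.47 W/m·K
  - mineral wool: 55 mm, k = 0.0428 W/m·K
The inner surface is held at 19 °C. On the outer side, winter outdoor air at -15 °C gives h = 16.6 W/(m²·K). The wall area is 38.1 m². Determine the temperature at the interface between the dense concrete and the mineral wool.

T ≈ 15.7 °C

Series thermal resistances:
R_dense concrete = L/(kA) = 0.215/(1.47×38.1) = 0.003839 K/W
R_mineral wool = L/(kA) = 0.055/(0.0428×38.1) = 0.03373 K/W
R_outer film = 1/(h_o·A) = 1/(16.6×38.1) = 0.001581 K/W
R_total = 0.03915 K/W;  Q = ΔT/R_total = 34/0.03915 = 868.5 W
T_interface = T_inner − Q·ΣR(inner→interface) = 19 − 868×0.003839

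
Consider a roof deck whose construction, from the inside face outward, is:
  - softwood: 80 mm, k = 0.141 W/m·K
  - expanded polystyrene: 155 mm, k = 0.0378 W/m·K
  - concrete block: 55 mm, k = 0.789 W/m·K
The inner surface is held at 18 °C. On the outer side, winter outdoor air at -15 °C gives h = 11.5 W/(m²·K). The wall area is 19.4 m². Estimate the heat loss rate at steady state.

Q ≈ 133 W

Thermal resistances in series:
R_softwood = L/(kA) = 0.08/(0.141×19.4) = 0.02925 K/W
R_expanded polystyrene = L/(kA) = 0.155/(0.0378×19.4) = 0.2114 K/W
R_concrete block = L/(kA) = 0.055/(0.789×19.4) = 0.003593 K/W
R_outer film = 1/(h_o·A) = 1/(11.5×19.4) = 0.004482 K/W
R_total = 0.2487 K/W
Q = ΔT / R_total = 33 / 0.2487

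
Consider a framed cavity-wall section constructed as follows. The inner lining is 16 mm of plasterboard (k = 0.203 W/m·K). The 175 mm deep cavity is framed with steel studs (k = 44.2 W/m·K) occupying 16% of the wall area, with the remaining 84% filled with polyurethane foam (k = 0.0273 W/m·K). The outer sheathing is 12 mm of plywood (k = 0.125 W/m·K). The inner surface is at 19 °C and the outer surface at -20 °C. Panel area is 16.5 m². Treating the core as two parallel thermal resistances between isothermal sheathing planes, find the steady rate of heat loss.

Sheathing layers in series; stud and cavity paths in parallel between them.
R_inner = 0.016/(0.203×16.5) = 0.004777 K/W
R_stud  = 0.175/(44.2×0.16×16.5) = 0.0015 K/W
R_cav   = 0.175/(0.0273×0.84×16.5) = 0.4625 K/W
1/R_core = 1/R_stud + 1/R_cav → R_core = 0.001495 K/W
R_outer = 0.012/(0.125×16.5) = 0.005818 K/W
R_total = 0.01209 K/W
Q = ΔT/R_total = 39/0.01209

Q ≈ 3230 W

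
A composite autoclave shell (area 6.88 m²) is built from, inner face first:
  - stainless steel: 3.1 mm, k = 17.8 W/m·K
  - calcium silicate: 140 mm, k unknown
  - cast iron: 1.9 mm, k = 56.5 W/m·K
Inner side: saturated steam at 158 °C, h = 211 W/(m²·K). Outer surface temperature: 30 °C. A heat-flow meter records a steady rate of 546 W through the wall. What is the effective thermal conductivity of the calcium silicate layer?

Treating each layer as a thermal resistance in series:
R_inner film = 1/(h_i·A) = 1/(211×6.88) = 6.889×10^-4 K/W
R_stainless steel = L/(kA) = 0.0031/(17.8×6.88) = 2.531×10^-5 K/W
R_cast iron = L/(kA) = 0.0019/(56.5×6.88) = 4.888×10^-6 K/W
Sum of known resistances R_other = 7.191×10^-4 K/W
Total R = ΔT/Q = 128/546 = 0.2344 K/W
R_calcium silicate = R_total − R_other = 0.2337 K/W
k = L/(R·A) = 0.14/(0.2337×6.88)

k ≈ 0.0871 W/(m·K)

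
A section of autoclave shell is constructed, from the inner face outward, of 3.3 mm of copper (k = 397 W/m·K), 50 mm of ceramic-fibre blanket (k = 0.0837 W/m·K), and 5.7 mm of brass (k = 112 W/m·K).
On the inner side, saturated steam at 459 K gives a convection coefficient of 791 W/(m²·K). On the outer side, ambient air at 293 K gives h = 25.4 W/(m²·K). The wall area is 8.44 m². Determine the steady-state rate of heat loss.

Q ≈ 2200 W

Thermal resistances in series:
R_inner film = 1/(h_i·A) = 1/(791×8.44) = 1.498×10^-4 K/W
R_copper = L/(kA) = 0.0033/(397×8.44) = 9.849×10^-7 K/W
R_ceramic-fibre blanket = L/(kA) = 0.05/(0.0837×8.44) = 0.07078 K/W
R_brass = L/(kA) = 0.0057/(112×8.44) = 6.03×10^-6 K/W
R_outer film = 1/(h_o·A) = 1/(25.4×8.44) = 0.004665 K/W
R_total = 0.0756 K/W
Q = ΔT / R_total = 166 / 0.0756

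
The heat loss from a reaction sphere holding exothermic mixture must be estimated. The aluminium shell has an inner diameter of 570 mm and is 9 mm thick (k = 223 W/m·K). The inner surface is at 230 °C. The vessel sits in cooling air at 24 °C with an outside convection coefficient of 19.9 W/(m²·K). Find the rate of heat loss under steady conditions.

Q ≈ 4450 W

For a spherical shell R = (1/r₁ − 1/r₂)/(4πk); film R = 1/(h·4πr²). In series:
R_aluminium shell = (1/0.285 − 1/0.294)/(4π×223) = 3.833×10^-5 K/W
R_outer film = 1/(h·4πr_o²) = 1/(19.9×4π×0.294²) = 0.04626 K/W
R_total = 0.0463 K/W
Q = ΔT/R_total = 206/0.0463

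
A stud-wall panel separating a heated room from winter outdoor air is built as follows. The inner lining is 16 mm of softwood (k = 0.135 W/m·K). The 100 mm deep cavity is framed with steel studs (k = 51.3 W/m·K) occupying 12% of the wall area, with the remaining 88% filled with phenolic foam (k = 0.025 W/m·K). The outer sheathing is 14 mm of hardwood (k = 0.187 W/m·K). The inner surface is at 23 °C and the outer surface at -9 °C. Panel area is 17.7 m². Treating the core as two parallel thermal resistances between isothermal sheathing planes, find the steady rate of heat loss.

Q ≈ 2700 W

Sheathing layers in series; stud and cavity paths in parallel between them.
R_inner = 0.016/(0.135×17.7) = 0.006696 K/W
R_stud  = 0.1/(51.3×0.12×17.7) = 9.178×10^-4 K/W
R_cav   = 0.1/(0.025×0.88×17.7) = 0.2568 K/W
1/R_core = 1/R_stud + 1/R_cav → R_core = 9.145×10^-4 K/W
R_outer = 0.014/(0.187×17.7) = 0.00423 K/W
R_total = 0.01184 K/W
Q = ΔT/R_total = 32/0.01184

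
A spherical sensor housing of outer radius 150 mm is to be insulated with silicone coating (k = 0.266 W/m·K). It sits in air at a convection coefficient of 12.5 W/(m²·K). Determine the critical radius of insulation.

For a sphere r_cr = 2k/h = 2×0.266/12.5
r_cr = 42.6 mm; since the bare radius (150 mm) is above r_cr, any added insulation will reduce heat loss.

r_cr ≈ 42.6 mm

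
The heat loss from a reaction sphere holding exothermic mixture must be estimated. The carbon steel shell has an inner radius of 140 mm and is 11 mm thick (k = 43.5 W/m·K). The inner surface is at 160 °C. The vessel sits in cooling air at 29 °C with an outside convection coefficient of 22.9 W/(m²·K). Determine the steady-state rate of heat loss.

Each spherical layer contributes R = (1/r_i − 1/r_o)/(4πk):
R_carbon steel shell = (1/0.14 − 1/0.151)/(4π×43.5) = 9.519×10^-4 K/W
R_outer film = 1/(h·4πr_o²) = 1/(22.9×4π×0.151²) = 0.1524 K/W
R_total = 0.1534 K/W
Q = ΔT/R_total = 131/0.1534

Q ≈ 854 W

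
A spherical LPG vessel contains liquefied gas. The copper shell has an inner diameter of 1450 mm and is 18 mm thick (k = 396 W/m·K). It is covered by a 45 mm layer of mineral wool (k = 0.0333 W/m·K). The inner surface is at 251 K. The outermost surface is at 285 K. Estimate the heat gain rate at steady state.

Spherical conduction: R = (1/r_in − 1/r_out)/(4πk) per layer; series-sum.
R_copper shell = (1/0.725 − 1/0.743)/(4π×396) = 6.715×10^-6 K/W
R_mineral wool = (1/0.743 − 1/0.788)/(4π×0.0333) = 0.1837 K/W
R_total = 0.1837 K/W
Q = ΔT/R_total = 34/0.1837

Q ≈ 185 W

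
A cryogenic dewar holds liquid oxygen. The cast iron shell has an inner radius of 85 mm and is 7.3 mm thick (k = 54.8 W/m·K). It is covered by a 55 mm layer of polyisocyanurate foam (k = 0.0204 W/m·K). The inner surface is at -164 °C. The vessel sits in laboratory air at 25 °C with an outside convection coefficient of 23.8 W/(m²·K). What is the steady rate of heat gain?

For a spherical shell R = (1/r₁ − 1/r₂)/(4πk); film R = 1/(h·4πr²). In series:
R_cast iron shell = (1/0.085 − 1/0.0923)/(4π×54.8) = 0.001351 K/W
R_polyisocyanurate foam = (1/0.0923 − 1/0.1473)/(4π×0.0204) = 15.78 K/W
R_outer film = 1/(h·4πr_o²) = 1/(23.8×4π×0.1473²) = 0.1541 K/W
R_total = 15.94 K/W
Q = ΔT/R_total = 189/15.94

Q ≈ 11.9 W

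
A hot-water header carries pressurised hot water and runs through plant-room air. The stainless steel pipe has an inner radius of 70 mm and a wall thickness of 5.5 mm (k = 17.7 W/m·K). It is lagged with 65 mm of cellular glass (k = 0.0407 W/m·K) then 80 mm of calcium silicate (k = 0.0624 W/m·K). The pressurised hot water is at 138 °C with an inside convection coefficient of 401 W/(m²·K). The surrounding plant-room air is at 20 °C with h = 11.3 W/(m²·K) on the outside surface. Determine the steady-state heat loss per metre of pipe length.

q′ ≈ 32.3 W/m

Radial resistances (cylindrical: R_cond = ln(r_o/r_i)/(2πkL), R_conv = 1/(h·2πrL)):
R_inner film = 1/(h_i·2πr₁L) = 1/(401×2π×0.07×1) = 0.00567 K/W
R_stainless steel pipe wall = ln(75.5/70)/(2π×17.7×1) = 6.801×10^-4 K/W
R_cellular glass = ln(140.5/75.5)/(2π×0.0407×1) = 2.429 K/W
R_calcium silicate = ln(220.5/140.5)/(2π×0.0624×1) = 1.15 K/W
R_outer film = 1/(h_o·2πr_oL) = 1/(11.3×2π×0.2205×1) = 0.06388 K/W
R_total = 3.648 K/W
Q = ΔT/R_total = 118/3.648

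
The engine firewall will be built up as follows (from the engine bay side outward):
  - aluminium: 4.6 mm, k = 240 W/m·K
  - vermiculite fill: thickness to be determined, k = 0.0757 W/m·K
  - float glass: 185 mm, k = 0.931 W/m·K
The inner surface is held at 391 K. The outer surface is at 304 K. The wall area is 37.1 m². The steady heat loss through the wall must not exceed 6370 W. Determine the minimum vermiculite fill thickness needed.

L ≈ 23.3 mm

Using the resistance-network approach (series):
R_aluminium = L/(kA) = 0.0046/(240×37.1) = 5.166×10^-7 K/W
R_float glass = L/(kA) = 0.185/(0.931×37.1) = 0.005356 K/W
Sum of the known resistances R_other = 0.005357 K/W
Required total resistance R_tot = ΔT/Q_allow = 87/6370 = 0.01366 K/W
R_vermiculite fill = R_tot − R_other = 0.008301 K/W
L = R·k·A = 0.008301×0.0757×37.1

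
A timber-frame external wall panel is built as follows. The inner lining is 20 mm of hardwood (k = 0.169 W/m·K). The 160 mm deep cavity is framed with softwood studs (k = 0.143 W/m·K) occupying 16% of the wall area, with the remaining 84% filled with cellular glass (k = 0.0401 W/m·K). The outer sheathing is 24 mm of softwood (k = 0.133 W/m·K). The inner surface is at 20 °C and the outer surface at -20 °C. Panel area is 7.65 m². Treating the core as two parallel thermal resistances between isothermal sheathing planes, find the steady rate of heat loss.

Q ≈ 97.8 W

Sheathing layers in series; stud and cavity paths in parallel between them.
R_inner = 0.02/(0.169×7.65) = 0.01547 K/W
R_stud  = 0.16/(0.143×0.16×7.65) = 0.9141 K/W
R_cav   = 0.16/(0.0401×0.84×7.65) = 0.6209 K/W
1/R_core = 1/R_stud + 1/R_cav → R_core = 0.3698 K/W
R_outer = 0.024/(0.133×7.65) = 0.02359 K/W
R_total = 0.4088 K/W
Q = ΔT/R_total = 40/0.4088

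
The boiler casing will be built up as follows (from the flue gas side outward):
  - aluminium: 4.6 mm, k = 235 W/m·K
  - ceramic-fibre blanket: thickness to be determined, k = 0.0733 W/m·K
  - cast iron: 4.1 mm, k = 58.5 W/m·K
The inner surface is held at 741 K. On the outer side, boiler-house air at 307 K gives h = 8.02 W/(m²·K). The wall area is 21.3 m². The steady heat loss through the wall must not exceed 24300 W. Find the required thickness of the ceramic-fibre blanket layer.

Using the resistance-network approach (series):
R_aluminium = L/(kA) = 0.0046/(235×21.3) = 9.19×10^-7 K/W
R_cast iron = L/(kA) = 0.0041/(58.5×21.3) = 3.29×10^-6 K/W
R_outer film = 1/(h_o·A) = 1/(8.02×21.3) = 0.005854 K/W
Sum of the known resistances R_other = 0.005858 K/W
Required total resistance R_tot = ΔT/Q_allow = 434/24300 = 0.01786 K/W
R_ceramic-fibre blanket = R_tot − R_other = 0.012 K/W
L = R·k·A = 0.012×0.0733×21.3

L ≈ 18.7 mm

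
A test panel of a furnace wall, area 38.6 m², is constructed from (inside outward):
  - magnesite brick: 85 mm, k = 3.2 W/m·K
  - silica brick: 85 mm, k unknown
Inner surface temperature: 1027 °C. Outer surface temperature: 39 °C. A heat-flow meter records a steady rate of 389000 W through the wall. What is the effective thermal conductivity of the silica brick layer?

Using the resistance-network approach (series):
R_magnesite brick = L/(kA) = 0.085/(3.2×38.6) = 6.881×10^-4 K/W
Sum of known resistances R_other = 6.881×10^-4 K/W
Total R = ΔT/Q = 988/389000 = 0.00254 K/W
R_silica brick = R_total − R_other = 0.001852 K/W
k = L/(R·A) = 0.085/(0.001852×38.6)

k ≈ 1.19 W/(m·K)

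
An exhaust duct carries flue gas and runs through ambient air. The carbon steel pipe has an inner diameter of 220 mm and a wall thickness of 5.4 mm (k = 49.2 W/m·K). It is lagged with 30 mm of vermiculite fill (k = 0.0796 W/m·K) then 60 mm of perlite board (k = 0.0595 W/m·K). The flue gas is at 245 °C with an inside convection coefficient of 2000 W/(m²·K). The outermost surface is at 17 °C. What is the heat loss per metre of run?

q′ ≈ 164 W/m

For a radial system each layer contributes R = ln(r_out/r_in)/(2πkL); films add R = 1/(hA).
R_inner film = 1/(h_i·2πr₁L) = 1/(2000×2π×0.11×1) = 7.234×10^-4 K/W
R_carbon steel pipe wall = ln(115.4/110)/(2π×49.2×1) = 1.55×10^-4 K/W
R_vermiculite fill = ln(145.4/115.4)/(2π×0.0796×1) = 0.462 K/W
R_perlite board = ln(205.4/145.4)/(2π×0.0595×1) = 0.9241 K/W
R_total = 1.387 K/W
Q = ΔT/R_total = 228/1.387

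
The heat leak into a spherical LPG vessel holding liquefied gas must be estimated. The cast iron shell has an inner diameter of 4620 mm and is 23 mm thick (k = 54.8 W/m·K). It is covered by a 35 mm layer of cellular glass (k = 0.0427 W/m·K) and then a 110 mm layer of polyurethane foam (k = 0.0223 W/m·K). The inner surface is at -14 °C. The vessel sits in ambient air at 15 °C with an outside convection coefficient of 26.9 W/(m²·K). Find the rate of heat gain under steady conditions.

Spherical conduction: R = (1/r_in − 1/r_out)/(4πk) per layer; series-sum.
R_cast iron shell = (1/2.31 − 1/2.333)/(4π×54.8) = 6.197×10^-6 K/W
R_cellular glass = (1/2.333 − 1/2.368)/(4π×0.0427) = 0.01181 K/W
R_polyurethane foam = (1/2.368 − 1/2.478)/(4π×0.0223) = 0.0669 K/W
R_outer film = 1/(h·4πr_o²) = 1/(26.9×4π×2.478²) = 4.818×10^-4 K/W
R_total = 0.07919 K/W
Q = ΔT/R_total = 29/0.07919

Q ≈ 366 W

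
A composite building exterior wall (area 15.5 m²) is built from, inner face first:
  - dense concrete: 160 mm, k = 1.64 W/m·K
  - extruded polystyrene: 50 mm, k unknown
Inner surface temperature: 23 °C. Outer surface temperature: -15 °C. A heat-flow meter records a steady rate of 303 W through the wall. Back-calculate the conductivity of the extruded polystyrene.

k ≈ 0.0271 W/(m·K)

Treating each layer as a thermal resistance in series:
R_dense concrete = L/(kA) = 0.16/(1.64×15.5) = 0.006294 K/W
Sum of known resistances R_other = 0.006294 K/W
Total R = ΔT/Q = 38/303 = 0.1254 K/W
R_extruded polystyrene = R_total − R_other = 0.1191 K/W
k = L/(R·A) = 0.05/(0.1191×15.5)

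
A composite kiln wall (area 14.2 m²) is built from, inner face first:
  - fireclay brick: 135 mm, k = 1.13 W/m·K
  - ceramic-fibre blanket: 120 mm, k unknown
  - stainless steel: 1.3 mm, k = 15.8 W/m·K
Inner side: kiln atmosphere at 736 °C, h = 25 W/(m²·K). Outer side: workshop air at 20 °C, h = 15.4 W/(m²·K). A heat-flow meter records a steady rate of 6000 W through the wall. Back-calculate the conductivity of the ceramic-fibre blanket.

Treating each layer as a thermal resistance in series:
R_inner film = 1/(h_i·A) = 1/(25×14.2) = 0.002817 K/W
R_fireclay brick = L/(kA) = 0.135/(1.13×14.2) = 0.008413 K/W
R_stainless steel = L/(kA) = 0.0013/(15.8×14.2) = 5.794×10^-6 K/W
R_outer film = 1/(h_o·A) = 1/(15.4×14.2) = 0.004573 K/W
Sum of known resistances R_other = 0.01581 K/W
Total R = ΔT/Q = 716/6000 = 0.1193 K/W
R_ceramic-fibre blanket = R_total − R_other = 0.1035 K/W
k = L/(R·A) = 0.12/(0.1035×14.2)

k ≈ 0.0816 W/(m·K)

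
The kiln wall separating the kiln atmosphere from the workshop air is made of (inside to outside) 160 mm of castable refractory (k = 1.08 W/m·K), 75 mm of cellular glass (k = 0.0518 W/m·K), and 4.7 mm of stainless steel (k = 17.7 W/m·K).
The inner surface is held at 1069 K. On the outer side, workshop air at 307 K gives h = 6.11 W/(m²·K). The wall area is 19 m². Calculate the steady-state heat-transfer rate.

Q ≈ 8230 W

Using the resistance-network approach (series):
R_castable refractory = L/(kA) = 0.16/(1.08×19) = 0.007797 K/W
R_cellular glass = L/(kA) = 0.075/(0.0518×19) = 0.0762 K/W
R_stainless steel = L/(kA) = 0.0047/(17.7×19) = 1.398×10^-5 K/W
R_outer film = 1/(h_o·A) = 1/(6.11×19) = 0.008614 K/W
R_total = 0.09263 K/W
Q = ΔT / R_total = 762 / 0.09263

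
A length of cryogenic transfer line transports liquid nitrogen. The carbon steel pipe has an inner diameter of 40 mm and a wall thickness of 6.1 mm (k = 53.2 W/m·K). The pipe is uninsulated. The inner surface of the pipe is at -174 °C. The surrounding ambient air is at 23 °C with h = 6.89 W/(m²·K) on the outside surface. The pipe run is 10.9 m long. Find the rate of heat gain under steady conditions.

Q ≈ 2420 W

For a radial system each layer contributes R = ln(r_out/r_in)/(2πkL); films add R = 1/(hA).
R_carbon steel pipe wall = ln(26.1/20)/(2π×53.2×10.9) = 7.306×10^-5 K/W
R_outer film = 1/(h_o·2πr_oL) = 1/(6.89×2π×0.0261×10.9) = 0.0812 K/W
R_total = 0.08127 K/W
Q = ΔT/R_total = 197/0.08127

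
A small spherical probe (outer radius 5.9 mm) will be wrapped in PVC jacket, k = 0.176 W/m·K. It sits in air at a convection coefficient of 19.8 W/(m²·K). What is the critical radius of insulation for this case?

For a sphere r_cr = 2k/h = 2×0.176/19.8
r_cr = 17.8 mm; since the bare radius (5.9 mm) is below r_cr, adding a thin layer of insulation will *increase* heat loss.

r_cr ≈ 17.8 mm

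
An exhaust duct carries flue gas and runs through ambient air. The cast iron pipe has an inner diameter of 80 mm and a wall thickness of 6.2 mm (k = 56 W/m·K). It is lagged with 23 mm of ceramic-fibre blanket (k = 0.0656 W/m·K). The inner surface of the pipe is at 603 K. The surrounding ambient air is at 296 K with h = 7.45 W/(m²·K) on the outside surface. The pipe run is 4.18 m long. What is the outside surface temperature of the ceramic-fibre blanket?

T ≈ 370 K

Radial resistances (cylindrical: R_cond = ln(r_o/r_i)/(2πkL), R_conv = 1/(h·2πrL)):
R_cast iron pipe wall = ln(46.2/40)/(2π×56×4.18) = 9.798×10^-5 K/W
R_ceramic-fibre blanket = ln(69.2/46.2)/(2π×0.0656×4.18) = 0.2345 K/W
R_outer film = 1/(h_o·2πr_oL) = 1/(7.45×2π×0.0692×4.18) = 0.07386 K/W
R_total = 0.3085 K/W
Q = ΔT/R_total = 307/0.3085
Q = 995 W
T_interface = T_inner − Q·ΣR(inner→interface) = 603 − 995×0.2346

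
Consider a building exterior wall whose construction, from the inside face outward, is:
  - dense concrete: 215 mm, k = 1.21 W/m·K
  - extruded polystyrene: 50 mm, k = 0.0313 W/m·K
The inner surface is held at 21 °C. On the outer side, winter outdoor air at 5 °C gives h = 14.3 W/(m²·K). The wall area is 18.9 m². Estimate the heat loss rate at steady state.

Treating each layer as a thermal resistance in series:
R_dense concrete = L/(kA) = 0.215/(1.21×18.9) = 0.009401 K/W
R_extruded polystyrene = L/(kA) = 0.05/(0.0313×18.9) = 0.08452 K/W
R_outer film = 1/(h_o·A) = 1/(14.3×18.9) = 0.0037 K/W
R_total = 0.09762 K/W
Q = ΔT / R_total = 16 / 0.09762

Q ≈ 164 W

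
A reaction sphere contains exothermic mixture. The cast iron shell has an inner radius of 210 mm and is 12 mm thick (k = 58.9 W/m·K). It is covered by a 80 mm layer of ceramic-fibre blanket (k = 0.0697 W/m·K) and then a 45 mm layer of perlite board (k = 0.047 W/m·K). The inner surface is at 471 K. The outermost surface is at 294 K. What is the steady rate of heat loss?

Q ≈ 84.7 W

For a spherical shell R = (1/r₁ − 1/r₂)/(4πk); film R = 1/(h·4πr²). In series:
R_cast iron shell = (1/0.21 − 1/0.222)/(4π×58.9) = 3.478×10^-4 K/W
R_ceramic-fibre blanket = (1/0.222 − 1/0.302)/(4π×0.0697) = 1.362 K/W
R_perlite board = (1/0.302 − 1/0.347)/(4π×0.047) = 0.7271 K/W
R_total = 2.09 K/W
Q = ΔT/R_total = 177/2.09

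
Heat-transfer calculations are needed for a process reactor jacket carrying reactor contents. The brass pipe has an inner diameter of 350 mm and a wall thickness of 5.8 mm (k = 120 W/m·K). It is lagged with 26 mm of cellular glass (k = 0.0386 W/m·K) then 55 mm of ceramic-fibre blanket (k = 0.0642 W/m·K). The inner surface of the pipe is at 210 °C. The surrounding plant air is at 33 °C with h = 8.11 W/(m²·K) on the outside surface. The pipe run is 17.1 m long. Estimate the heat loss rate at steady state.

Q ≈ 2490 W

Cylindrical conduction, so R = ln(r₂/r₁)/(2πkL) per layer, in series:
R_brass pipe wall = ln(180.8/175)/(2π×120×17.1) = 2.529×10^-6 K/W
R_cellular glass = ln(206.8/180.8)/(2π×0.0386×17.1) = 0.0324 K/W
R_ceramic-fibre blanket = ln(261.8/206.8)/(2π×0.0642×17.1) = 0.03419 K/W
R_outer film = 1/(h_o·2πr_oL) = 1/(8.11×2π×0.2618×17.1) = 0.004384 K/W
R_total = 0.07097 K/W
Q = ΔT/R_total = 177/0.07097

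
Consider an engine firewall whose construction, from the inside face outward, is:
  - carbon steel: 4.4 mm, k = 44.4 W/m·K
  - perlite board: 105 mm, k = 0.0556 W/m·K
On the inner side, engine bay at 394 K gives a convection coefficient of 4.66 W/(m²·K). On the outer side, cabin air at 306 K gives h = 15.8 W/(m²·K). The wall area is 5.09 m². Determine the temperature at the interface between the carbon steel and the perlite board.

T ≈ 385 K

Model the wall as resistances in series:
R_inner film = 1/(h_i·A) = 1/(4.66×5.09) = 0.04216 K/W
R_carbon steel = L/(kA) = 0.0044/(44.4×5.09) = 1.947×10^-5 K/W
R_perlite board = L/(kA) = 0.105/(0.0556×5.09) = 0.371 K/W
R_outer film = 1/(h_o·A) = 1/(15.8×5.09) = 0.01243 K/W
R_total = 0.4256 K/W;  Q = ΔT/R_total = 88/0.4256 = 206.8 W
T_interface = T_inner − Q·ΣR(inner→interface) = 394 − 207×0.04218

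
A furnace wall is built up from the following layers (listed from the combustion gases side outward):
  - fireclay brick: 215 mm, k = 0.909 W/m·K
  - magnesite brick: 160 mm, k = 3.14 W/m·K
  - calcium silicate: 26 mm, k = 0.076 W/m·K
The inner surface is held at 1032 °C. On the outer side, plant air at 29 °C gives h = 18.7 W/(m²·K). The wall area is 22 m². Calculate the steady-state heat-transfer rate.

Q ≈ 32300 W

Series thermal resistances:
R_fireclay brick = L/(kA) = 0.215/(0.909×22) = 0.01075 K/W
R_magnesite brick = L/(kA) = 0.16/(3.14×22) = 0.002316 K/W
R_calcium silicate = L/(kA) = 0.026/(0.076×22) = 0.01555 K/W
R_outer film = 1/(h_o·A) = 1/(18.7×22) = 0.002431 K/W
R_total = 0.03105 K/W
Q = ΔT / R_total = 1003 / 0.03105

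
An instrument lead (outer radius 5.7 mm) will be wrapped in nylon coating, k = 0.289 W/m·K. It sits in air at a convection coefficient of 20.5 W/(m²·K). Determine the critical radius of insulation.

r_cr ≈ 14.1 mm

For a cylinder r_cr = k/h = 0.289/20.5
r_cr = 14.1 mm; since the bare radius (5.7 mm) is below r_cr, adding a thin layer of insulation will *increase* heat loss.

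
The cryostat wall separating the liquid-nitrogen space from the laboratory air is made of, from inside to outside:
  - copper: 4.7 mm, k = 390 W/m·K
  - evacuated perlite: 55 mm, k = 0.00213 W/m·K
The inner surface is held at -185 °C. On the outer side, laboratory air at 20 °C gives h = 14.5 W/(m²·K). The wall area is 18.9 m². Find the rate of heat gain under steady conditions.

Q ≈ 150 W

Model the wall as resistances in series:
R_copper = L/(kA) = 0.0047/(390×18.9) = 6.376×10^-7 K/W
R_evacuated perlite = L/(kA) = 0.055/(0.00213×18.9) = 1.366 K/W
R_outer film = 1/(h_o·A) = 1/(14.5×18.9) = 0.003649 K/W
R_total = 1.37 K/W
Q = ΔT / R_total = 205 / 1.37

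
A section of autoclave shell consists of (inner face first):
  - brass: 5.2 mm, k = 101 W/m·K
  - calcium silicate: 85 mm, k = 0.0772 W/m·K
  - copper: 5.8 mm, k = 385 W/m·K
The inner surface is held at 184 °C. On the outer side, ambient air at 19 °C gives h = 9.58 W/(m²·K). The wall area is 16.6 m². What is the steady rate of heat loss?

Q ≈ 2270 W

Thermal resistances in series:
R_brass = L/(kA) = 0.0052/(101×16.6) = 3.102×10^-6 K/W
R_calcium silicate = L/(kA) = 0.085/(0.0772×16.6) = 0.06633 K/W
R_copper = L/(kA) = 0.0058/(385×16.6) = 9.075×10^-7 K/W
R_outer film = 1/(h_o·A) = 1/(9.58×16.6) = 0.006288 K/W
R_total = 0.07262 K/W
Q = ΔT / R_total = 165 / 0.07262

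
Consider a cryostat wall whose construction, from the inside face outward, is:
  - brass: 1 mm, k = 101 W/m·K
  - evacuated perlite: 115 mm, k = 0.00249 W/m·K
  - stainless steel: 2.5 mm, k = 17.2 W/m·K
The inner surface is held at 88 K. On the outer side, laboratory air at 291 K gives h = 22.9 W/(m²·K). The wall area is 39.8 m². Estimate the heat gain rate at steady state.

Q ≈ 175 W

Using the resistance-network approach (series):
R_brass = L/(kA) = 0.001/(101×39.8) = 2.488×10^-7 K/W
R_evacuated perlite = L/(kA) = 0.115/(0.00249×39.8) = 1.16 K/W
R_stainless steel = L/(kA) = 0.0025/(17.2×39.8) = 3.652×10^-6 K/W
R_outer film = 1/(h_o·A) = 1/(22.9×39.8) = 0.001097 K/W
R_total = 1.162 K/W
Q = ΔT / R_total = 203 / 1.162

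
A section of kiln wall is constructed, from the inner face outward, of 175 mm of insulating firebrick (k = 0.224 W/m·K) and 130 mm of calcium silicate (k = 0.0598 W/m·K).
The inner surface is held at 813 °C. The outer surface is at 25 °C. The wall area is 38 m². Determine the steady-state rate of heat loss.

Using the resistance-network approach (series):
R_insulating firebrick = L/(kA) = 0.175/(0.224×38) = 0.02056 K/W
R_calcium silicate = L/(kA) = 0.13/(0.0598×38) = 0.05721 K/W
R_total = 0.07777 K/W
Q = ΔT / R_total = 788 / 0.07777

Q ≈ 10100 W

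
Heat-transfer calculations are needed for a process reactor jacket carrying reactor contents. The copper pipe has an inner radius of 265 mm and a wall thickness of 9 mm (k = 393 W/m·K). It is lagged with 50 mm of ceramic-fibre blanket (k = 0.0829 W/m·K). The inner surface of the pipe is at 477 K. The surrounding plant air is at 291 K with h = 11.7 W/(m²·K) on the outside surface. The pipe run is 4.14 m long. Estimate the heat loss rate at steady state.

Radial resistances (cylindrical: R_cond = ln(r_o/r_i)/(2πkL), R_conv = 1/(h·2πrL)):
R_copper pipe wall = ln(274/265)/(2π×393×4.14) = 3.267×10^-6 K/W
R_ceramic-fibre blanket = ln(324/274)/(2π×0.0829×4.14) = 0.07773 K/W
R_outer film = 1/(h_o·2πr_oL) = 1/(11.7×2π×0.324×4.14) = 0.01014 K/W
R_total = 0.08787 K/W
Q = ΔT/R_total = 186/0.08787

Q ≈ 2120 W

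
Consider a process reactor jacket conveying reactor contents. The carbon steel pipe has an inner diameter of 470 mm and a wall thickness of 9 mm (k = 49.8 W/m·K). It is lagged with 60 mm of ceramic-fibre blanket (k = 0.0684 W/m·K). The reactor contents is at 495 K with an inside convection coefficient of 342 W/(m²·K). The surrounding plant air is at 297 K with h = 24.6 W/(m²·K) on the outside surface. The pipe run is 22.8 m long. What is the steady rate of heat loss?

Radial resistances (cylindrical: R_cond = ln(r_o/r_i)/(2πkL), R_conv = 1/(h·2πrL)):
R_inner film = 1/(h_i·2πr₁L) = 1/(342×2π×0.235×22.8) = 8.685×10^-5 K/W
R_carbon steel pipe wall = ln(244/235)/(2π×49.8×22.8) = 5.268×10^-6 K/W
R_ceramic-fibre blanket = ln(304/244)/(2π×0.0684×22.8) = 0.02244 K/W
R_outer film = 1/(h_o·2πr_oL) = 1/(24.6×2π×0.304×22.8) = 9.334×10^-4 K/W
R_total = 0.02346 K/W
Q = ΔT/R_total = 198/0.02346

Q ≈ 8440 W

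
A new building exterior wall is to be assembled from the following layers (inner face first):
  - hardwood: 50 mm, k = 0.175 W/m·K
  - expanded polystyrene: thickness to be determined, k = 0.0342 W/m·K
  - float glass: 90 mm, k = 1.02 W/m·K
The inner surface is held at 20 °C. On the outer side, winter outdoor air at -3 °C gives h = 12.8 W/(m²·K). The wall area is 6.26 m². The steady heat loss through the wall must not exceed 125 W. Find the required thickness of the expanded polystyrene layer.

Thermal resistances in series:
R_hardwood = L/(kA) = 0.05/(0.175×6.26) = 0.04564 K/W
R_float glass = L/(kA) = 0.09/(1.02×6.26) = 0.0141 K/W
R_outer film = 1/(h_o·A) = 1/(12.8×6.26) = 0.01248 K/W
Sum of the known resistances R_other = 0.07222 K/W
Required total resistance R_tot = ΔT/Q_allow = 23/125 = 0.184 K/W
R_expanded polystyrene = R_tot − R_other = 0.1118 K/W
L = R·k·A = 0.1118×0.0342×6.26

L ≈ 23.9 mm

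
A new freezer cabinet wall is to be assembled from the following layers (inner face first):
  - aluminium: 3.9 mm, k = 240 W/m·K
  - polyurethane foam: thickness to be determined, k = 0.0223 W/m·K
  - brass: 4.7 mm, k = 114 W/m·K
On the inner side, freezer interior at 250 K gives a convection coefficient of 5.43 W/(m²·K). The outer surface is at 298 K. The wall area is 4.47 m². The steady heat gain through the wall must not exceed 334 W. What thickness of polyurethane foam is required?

Model the wall as resistances in series:
R_inner film = 1/(h_i·A) = 1/(5.43×4.47) = 0.0412 K/W
R_aluminium = L/(kA) = 0.0039/(240×4.47) = 3.635×10^-6 K/W
R_brass = L/(kA) = 0.0047/(114×4.47) = 9.223×10^-6 K/W
Sum of the known resistances R_other = 0.04121 K/W
Required total resistance R_tot = ΔT/Q_allow = 48/334 = 0.1437 K/W
R_polyurethane foam = R_tot − R_other = 0.1025 K/W
L = R·k·A = 0.1025×0.0223×4.47

L ≈ 10.2 mm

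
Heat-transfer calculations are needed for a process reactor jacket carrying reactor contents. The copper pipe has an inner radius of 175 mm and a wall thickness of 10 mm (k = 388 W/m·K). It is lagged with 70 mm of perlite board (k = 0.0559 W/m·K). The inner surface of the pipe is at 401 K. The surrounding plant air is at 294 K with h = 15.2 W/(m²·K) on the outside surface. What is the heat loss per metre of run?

Per-layer cylindrical resistances, series-summed:
R_copper pipe wall = ln(185/175)/(2π×388×1) = 2.279×10^-5 K/W
R_perlite board = ln(255/185)/(2π×0.0559×1) = 0.9137 K/W
R_outer film = 1/(h_o·2πr_oL) = 1/(15.2×2π×0.255×1) = 0.04106 K/W
R_total = 0.9548 K/W
Q = ΔT/R_total = 107/0.9548

q′ ≈ 112 W/m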